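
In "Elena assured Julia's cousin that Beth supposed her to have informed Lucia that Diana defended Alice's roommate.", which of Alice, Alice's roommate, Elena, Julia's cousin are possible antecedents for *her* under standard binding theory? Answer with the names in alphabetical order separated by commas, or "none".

*her* is a pronoun; Principle B requires it to be free in its binding domain — the clause headed by 'supposed'.
— Alice: possessor inside the object DP of the clause headed by 'defended'; is c-commanded by the pronoun; coreference would bind this R-expression — blocked (Principle C).
— Alice's roommate: object of the clause headed by 'defended'; is c-commanded by the pronoun; coreference would bind this R-expression — blocked (Principle C).
— Elena: subject of the matrix clause; c-commands the pronoun but lies outside its binding domain — allowed.
— Julia's cousin: object of the matrix clause; c-commands the pronoun but lies outside its binding domain — allowed.

Elena, Julia's cousin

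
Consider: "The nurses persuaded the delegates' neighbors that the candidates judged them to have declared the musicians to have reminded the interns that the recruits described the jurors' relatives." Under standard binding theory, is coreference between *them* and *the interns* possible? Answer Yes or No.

*the interns* is an R-expression; Principle C requires it to be free (not bound by any c-commanding expression).
— them: subject of the clause headed by 'declared'; the pronoun c-commands the R-expression — coreference blocked (Principle C).

No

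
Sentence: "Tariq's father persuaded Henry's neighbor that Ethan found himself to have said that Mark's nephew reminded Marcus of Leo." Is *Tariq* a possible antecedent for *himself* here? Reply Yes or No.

No

*himself* is a reflexive; Principle A requires it to be bound within its binding domain — the clause headed by 'found'.
— Tariq: possessor inside the subject DP of the matrix clause; does not c-command the reflexive — cannot bind it (Principle A).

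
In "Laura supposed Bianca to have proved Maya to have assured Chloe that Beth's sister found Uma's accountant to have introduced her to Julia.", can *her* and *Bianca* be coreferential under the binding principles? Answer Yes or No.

*Bianca* is an R-expression; Principle C requires it to be free (not bound by any c-commanding expression).
— her: object of the clause headed by 'introduced'; the pronoun does not c-command the R-expression — coreference allowed.

Yes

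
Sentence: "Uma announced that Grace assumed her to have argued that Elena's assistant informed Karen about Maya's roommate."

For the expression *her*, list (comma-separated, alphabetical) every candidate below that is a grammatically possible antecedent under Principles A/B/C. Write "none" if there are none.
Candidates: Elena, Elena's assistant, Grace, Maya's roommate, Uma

*her* is a pronoun; Principle B requires it to be free in its binding domain — the clause headed by 'assumed'.
— Elena: possessor inside the subject DP of the clause headed by 'informed'; is c-commanded by the pronoun; coreference would bind this R-expression — blocked (Principle C).
— Elena's assistant: subject of the clause headed by 'informed'; is c-commanded by the pronoun; coreference would bind this R-expression — blocked (Principle C).
— Grace: subject of the clause headed by 'assumed'; c-commands the pronoun within its binding domain — blocked (Principle B).
— Maya's roommate: second object of the clause headed by 'informed'; is c-commanded by the pronoun; coreference would bind this R-expression — blocked (Principle C).
— Uma: subject of the matrix clause; c-commands the pronoun but lies outside its binding domain — allowed.

Uma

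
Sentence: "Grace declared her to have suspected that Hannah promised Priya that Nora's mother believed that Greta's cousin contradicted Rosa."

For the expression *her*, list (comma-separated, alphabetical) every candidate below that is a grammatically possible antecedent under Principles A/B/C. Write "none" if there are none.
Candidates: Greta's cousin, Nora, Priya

none

*her* is a pronoun; Principle B requires it to be free in its binding domain — the matrix clause.
— Greta's cousin: subject of the clause headed by 'contradicted'; is c-commanded by the pronoun; coreference would bind this R-expression — blocked (Principle C).
— Nora: possessor inside the subject DP of the clause headed by 'believed'; is c-commanded by the pronoun; coreference would bind this R-expression — blocked (Principle C).
— Priya: object of the clause headed by 'promised'; is c-commanded by the pronoun; coreference would bind this R-expression — blocked (Principle C).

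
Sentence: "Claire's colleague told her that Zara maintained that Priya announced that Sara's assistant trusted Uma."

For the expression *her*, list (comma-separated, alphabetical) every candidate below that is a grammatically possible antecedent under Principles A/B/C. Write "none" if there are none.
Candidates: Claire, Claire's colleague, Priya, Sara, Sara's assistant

Claire

*her* is a pronoun; Principle B requires it to be free in its binding domain — the matrix clause.
— Claire: possessor inside the subject DP of the matrix clause; does not c-command the pronoun — Principle B does not apply; allowed.
— Claire's colleague: subject of the matrix clause; c-commands the pronoun within its binding domain — blocked (Principle B).
— Priya: subject of the clause headed by 'announced'; is c-commanded by the pronoun; coreference would bind this R-expression — blocked (Principle C).
— Sara: possessor inside the subject DP of the clause headed by 'trusted'; is c-commanded by the pronoun; coreference would bind this R-expression — blocked (Principle C).
— Sara's assistant: subject of the clause headed by 'trusted'; is c-commanded by the pronoun; coreference would bind this R-expression — blocked (Principle C).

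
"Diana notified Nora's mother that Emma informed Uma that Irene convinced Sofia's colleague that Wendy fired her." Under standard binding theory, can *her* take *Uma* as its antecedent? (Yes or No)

Yes

*her* is a pronoun; Principle B requires it to be free in its binding domain — the clause headed by 'fired'.
— Uma: object of the clause headed by 'informed'; c-commands the pronoun but lies outside its binding domain — allowed.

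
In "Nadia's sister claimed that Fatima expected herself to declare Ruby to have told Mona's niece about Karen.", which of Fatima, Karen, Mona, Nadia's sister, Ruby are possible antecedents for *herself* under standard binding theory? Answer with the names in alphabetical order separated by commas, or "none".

Fatima

*herself* is a reflexive; Principle A requires it to be bound within its binding domain — the clause headed by 'expected'.
— Fatima: subject of the clause headed by 'expected'; c-commands the reflexive within its binding domain — allowed (Principle A).
— Karen: second object of the clause headed by 'told'; does not c-command the reflexive — cannot bind it (Principle A).
— Mona: possessor inside the object DP of the clause headed by 'told'; does not c-command the reflexive — cannot bind it (Principle A).
— Nadia's sister: subject of the matrix clause; c-commands the reflexive but lies outside its binding domain — cannot bind it (Principle A).
— Ruby: subject of the clause headed by 'told'; does not c-command the reflexive — cannot bind it (Principle A).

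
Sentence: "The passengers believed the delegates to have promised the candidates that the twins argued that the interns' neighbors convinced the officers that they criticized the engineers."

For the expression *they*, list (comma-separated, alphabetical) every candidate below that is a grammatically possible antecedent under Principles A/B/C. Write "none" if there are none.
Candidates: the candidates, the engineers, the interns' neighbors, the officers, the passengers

*they* is a pronoun; Principle B requires it to be free in its binding domain — the clause headed by 'criticized'.
— the candidates: object of the clause headed by 'promised'; c-commands the pronoun but lies outside its binding domain — allowed.
— the engineers: object of the clause headed by 'criticized'; is c-commanded by the pronoun; coreference would bind this R-expression — blocked (Principle C).
— the interns' neighbors: subject of the clause headed by 'convinced'; c-commands the pronoun but lies outside its binding domain — allowed.
— the officers: object of the clause headed by 'convinced'; c-commands the pronoun but lies outside its binding domain — allowed.
— the passengers: subject of the matrix clause; c-commands the pronoun but lies outside its binding domain — allowed.

the candidates, the interns' neighbors, the officers, the passengers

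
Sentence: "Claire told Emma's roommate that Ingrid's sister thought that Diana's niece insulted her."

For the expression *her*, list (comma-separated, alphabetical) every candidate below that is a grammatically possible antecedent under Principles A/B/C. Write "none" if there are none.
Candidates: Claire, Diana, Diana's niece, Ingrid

Claire, Diana, Ingrid

*her* is a pronoun; Principle B requires it to be free in its binding domain — the clause headed by 'insulted'.
— Claire: subject of the matrix clause; c-commands the pronoun but lies outside its binding domain — allowed.
— Diana: possessor inside the subject DP of the clause headed by 'insulted'; does not c-command the pronoun — Principle B does not apply; allowed.
— Diana's niece: subject of the clause headed by 'insulted'; c-commands the pronoun within its binding domain — blocked (Principle B).
— Ingrid: possessor inside the subject DP of the clause headed by 'thought'; does not c-command the pronoun — Principle B does not apply; allowed.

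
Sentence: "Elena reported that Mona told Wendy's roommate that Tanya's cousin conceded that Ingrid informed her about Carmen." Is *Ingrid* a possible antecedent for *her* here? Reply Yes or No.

*her* is a pronoun; Principle B requires it to be free in its binding domain — the clause headed by 'informed'.
— Ingrid: subject of the clause headed by 'informed'; c-commands the pronoun within its binding domain — blocked (Principle B).

No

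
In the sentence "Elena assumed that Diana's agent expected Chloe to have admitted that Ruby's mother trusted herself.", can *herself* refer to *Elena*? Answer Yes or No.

*herself* is a reflexive; Principle A requires it to be bound within its binding domain — the clause headed by 'trusted'.
— Elena: subject of the matrix clause; c-commands the reflexive but lies outside its binding domain — cannot bind it (Principle A).

No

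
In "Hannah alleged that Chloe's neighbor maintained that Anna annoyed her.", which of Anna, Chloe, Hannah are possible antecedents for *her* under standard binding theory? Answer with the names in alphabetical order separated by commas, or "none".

Chloe, Hannah

*her* is a pronoun; Principle B requires it to be free in its binding domain — the clause headed by 'annoyed'.
— Anna: subject of the clause headed by 'annoyed'; c-commands the pronoun within its binding domain — blocked (Principle B).
— Chloe: possessor inside the subject DP of the clause headed by 'maintained'; does not c-command the pronoun — Principle B does not apply; allowed.
— Hannah: subject of the matrix clause; c-commands the pronoun but lies outside its binding domain — allowed.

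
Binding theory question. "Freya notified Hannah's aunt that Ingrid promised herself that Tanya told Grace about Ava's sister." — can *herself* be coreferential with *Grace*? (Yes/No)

*herself* is a reflexive; Principle A requires it to be bound within its binding domain — the clause headed by 'promised'.
— Grace: object of the clause headed by 'told'; does not c-command the reflexive — cannot bind it (Principle A).

No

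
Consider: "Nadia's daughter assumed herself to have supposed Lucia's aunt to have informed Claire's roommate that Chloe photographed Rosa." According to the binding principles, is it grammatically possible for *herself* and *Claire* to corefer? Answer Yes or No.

No

*herself* is a reflexive; Principle A requires it to be bound within its binding domain — the matrix clause.
— Claire: possessor inside the object DP of the clause headed by 'informed'; does not c-command the reflexive — cannot bind it (Principle A).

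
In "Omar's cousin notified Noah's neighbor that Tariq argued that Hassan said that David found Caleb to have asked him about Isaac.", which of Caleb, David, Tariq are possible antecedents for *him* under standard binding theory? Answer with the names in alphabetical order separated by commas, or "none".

David, Tariq

*him* is a pronoun; Principle B requires it to be free in its binding domain — the clause headed by 'asked'.
— Caleb: subject of the clause headed by 'asked'; c-commands the pronoun within its binding domain — blocked (Principle B).
— David: subject of the clause headed by 'found'; c-commands the pronoun but lies outside its binding domain — allowed.
— Tariq: subject of the clause headed by 'argued'; c-commands the pronoun but lies outside its binding domain — allowed.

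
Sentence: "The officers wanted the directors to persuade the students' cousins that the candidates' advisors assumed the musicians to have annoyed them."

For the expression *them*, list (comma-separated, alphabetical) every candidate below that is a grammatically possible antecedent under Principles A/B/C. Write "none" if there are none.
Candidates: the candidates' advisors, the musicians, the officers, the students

*them* is a pronoun; Principle B requires it to be free in its binding domain — the clause headed by 'annoyed'.
— the candidates' advisors: subject of the clause headed by 'assumed'; c-commands the pronoun but lies outside its binding domain — allowed.
— the musicians: subject of the clause headed by 'annoyed'; c-commands the pronoun within its binding domain — blocked (Principle B).
— the officers: subject of the matrix clause; c-commands the pronoun but lies outside its binding domain — allowed.
— the students: possessor inside the object DP of the clause headed by 'persuade'; does not c-command the pronoun — Principle B does not apply; allowed.

the candidates' advisors, the officers, the students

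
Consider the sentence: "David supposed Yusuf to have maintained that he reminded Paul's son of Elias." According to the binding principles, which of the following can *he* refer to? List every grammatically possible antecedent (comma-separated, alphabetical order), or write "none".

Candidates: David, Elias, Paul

*he* is a pronoun; Principle B requires it to be free in its binding domain — the clause headed by 'reminded'.
— David: subject of the matrix clause; c-commands the pronoun but lies outside its binding domain — allowed.
— Elias: second object of the clause headed by 'reminded'; is c-commanded by the pronoun; coreference would bind this R-expression — blocked (Principle C).
— Paul: possessor inside the object DP of the clause headed by 'reminded'; is c-commanded by the pronoun; coreference would bind this R-expression — blocked (Principle C).

David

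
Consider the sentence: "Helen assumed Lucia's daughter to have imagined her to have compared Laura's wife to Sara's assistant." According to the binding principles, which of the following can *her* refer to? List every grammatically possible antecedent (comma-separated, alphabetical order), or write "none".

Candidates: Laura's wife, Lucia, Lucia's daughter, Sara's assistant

Lucia

*her* is a pronoun; Principle B requires it to be free in its binding domain — the clause headed by 'imagined'.
— Laura's wife: object of the clause headed by 'compared'; is c-commanded by the pronoun; coreference would bind this R-expression — blocked (Principle C).
— Lucia: possessor inside the subject DP of the clause headed by 'imagined'; does not c-command the pronoun — Principle B does not apply; allowed.
— Lucia's daughter: subject of the clause headed by 'imagined'; c-commands the pronoun within its binding domain — blocked (Principle B).
— Sara's assistant: second object of the clause headed by 'compared'; is c-commanded by the pronoun; coreference would bind this R-expression — blocked (Principle C).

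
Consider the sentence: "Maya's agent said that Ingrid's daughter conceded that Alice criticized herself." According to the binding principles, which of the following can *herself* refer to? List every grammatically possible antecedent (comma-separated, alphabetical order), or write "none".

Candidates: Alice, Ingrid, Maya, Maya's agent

Alice

*herself* is a reflexive; Principle A requires it to be bound within its binding domain — the clause headed by 'criticized'.
— Alice: subject of the clause headed by 'criticized'; c-commands the reflexive within its binding domain — allowed (Principle A).
— Ingrid: possessor inside the subject DP of the clause headed by 'conceded'; does not c-command the reflexive — cannot bind it (Principle A).
— Maya: possessor inside the subject DP of the matrix clause; does not c-command the reflexive — cannot bind it (Principle A).
— Maya's agent: subject of the matrix clause; c-commands the reflexive but lies outside its binding domain — cannot bind it (Principle A).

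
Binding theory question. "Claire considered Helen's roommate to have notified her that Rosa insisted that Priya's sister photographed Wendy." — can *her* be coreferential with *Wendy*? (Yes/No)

No

*her* is a pronoun; Principle B requires it to be free in its binding domain — the clause headed by 'notified'.
— Wendy: object of the clause headed by 'photographed'; is c-commanded by the pronoun; coreference would bind this R-expression — blocked (Principle C).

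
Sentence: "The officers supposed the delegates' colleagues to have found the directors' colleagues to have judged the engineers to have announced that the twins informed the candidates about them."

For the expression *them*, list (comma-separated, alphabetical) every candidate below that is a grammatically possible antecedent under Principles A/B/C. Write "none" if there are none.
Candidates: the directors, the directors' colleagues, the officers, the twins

the directors, the directors' colleagues, the officers

*them* is a pronoun; Principle B requires it to be free in its binding domain — the clause headed by 'informed'.
— the directors: possessor inside the subject DP of the clause headed by 'judged'; does not c-command the pronoun — Principle B does not apply; allowed.
— the directors' colleagues: subject of the clause headed by 'judged'; c-commands the pronoun but lies outside its binding domain — allowed.
— the officers: subject of the matrix clause; c-commands the pronoun but lies outside its binding domain — allowed.
— the twins: subject of the clause headed by 'informed'; c-commands the pronoun within its binding domain — blocked (Principle B).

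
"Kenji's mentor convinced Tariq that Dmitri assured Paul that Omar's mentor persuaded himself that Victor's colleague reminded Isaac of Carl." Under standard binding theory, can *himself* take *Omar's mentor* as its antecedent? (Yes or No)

*himself* is a reflexive; Principle A requires it to be bound within its binding domain — the clause headed by 'persuaded'.
— Omar's mentor: subject of the clause headed by 'persuaded'; c-commands the reflexive within its binding domain — allowed (Principle A).

Yes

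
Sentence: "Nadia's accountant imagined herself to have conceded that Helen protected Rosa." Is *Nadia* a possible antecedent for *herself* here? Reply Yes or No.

No

*herself* is a reflexive; Principle A requires it to be bound within its binding domain — the matrix clause.
— Nadia: possessor inside the subject DP of the matrix clause; does not c-command the reflexive — cannot bind it (Principle A).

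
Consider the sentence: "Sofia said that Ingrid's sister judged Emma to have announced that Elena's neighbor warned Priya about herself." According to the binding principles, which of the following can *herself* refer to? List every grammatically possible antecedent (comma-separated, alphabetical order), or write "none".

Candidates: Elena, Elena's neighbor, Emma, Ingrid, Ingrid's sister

Elena's neighbor

*herself* is a reflexive; Principle A requires it to be bound within its binding domain — the clause headed by 'warned'.
— Elena: possessor inside the subject DP of the clause headed by 'warned'; does not c-command the reflexive — cannot bind it (Principle A).
— Elena's neighbor: subject of the clause headed by 'warned'; c-commands the reflexive within its binding domain — allowed (Principle A).
— Emma: subject of the clause headed by 'announced'; c-commands the reflexive but lies outside its binding domain — cannot bind it (Principle A).
— Ingrid: possessor inside the subject DP of the clause headed by 'judged'; does not c-command the reflexive — cannot bind it (Principle A).
— Ingrid's sister: subject of the clause headed by 'judged'; c-commands the reflexive but lies outside its binding domain — cannot bind it (Principle A).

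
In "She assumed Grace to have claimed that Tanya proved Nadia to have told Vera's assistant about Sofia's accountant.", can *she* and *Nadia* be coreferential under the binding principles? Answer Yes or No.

*Nadia* is an R-expression; Principle C requires it to be free (not bound by any c-commanding expression).
— she: subject of the matrix clause; the pronoun c-commands the R-expression — coreference blocked (Principle C).

No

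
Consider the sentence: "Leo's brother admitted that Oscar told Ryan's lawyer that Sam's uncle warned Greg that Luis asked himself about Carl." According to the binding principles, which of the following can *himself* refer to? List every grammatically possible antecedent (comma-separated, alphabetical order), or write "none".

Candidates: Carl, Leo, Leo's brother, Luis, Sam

Luis

*himself* is a reflexive; Principle A requires it to be bound within its binding domain — the clause headed by 'asked'.
— Carl: second object of the clause headed by 'asked'; does not c-command the reflexive — cannot bind it (Principle A).
— Leo: possessor inside the subject DP of the matrix clause; does not c-command the reflexive — cannot bind it (Principle A).
— Leo's brother: subject of the matrix clause; c-commands the reflexive but lies outside its binding domain — cannot bind it (Principle A).
— Luis: subject of the clause headed by 'asked'; c-commands the reflexive within its binding domain — allowed (Principle A).
— Sam: possessor inside the subject DP of the clause headed by 'warned'; does not c-command the reflexive — cannot bind it (Principle A).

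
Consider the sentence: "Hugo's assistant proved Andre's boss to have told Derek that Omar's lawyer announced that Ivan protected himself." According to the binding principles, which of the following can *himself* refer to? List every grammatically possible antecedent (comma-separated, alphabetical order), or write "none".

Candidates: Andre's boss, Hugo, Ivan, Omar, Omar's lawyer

Ivan

*himself* is a reflexive; Principle A requires it to be bound within its binding domain — the clause headed by 'protected'.
— Andre's boss: subject of the clause headed by 'told'; c-commands the reflexive but lies outside its binding domain — cannot bind it (Principle A).
— Hugo: possessor inside the subject DP of the matrix clause; does not c-command the reflexive — cannot bind it (Principle A).
— Ivan: subject of the clause headed by 'protected'; c-commands the reflexive within its binding domain — allowed (Principle A).
— Omar: possessor inside the subject DP of the clause headed by 'announced'; does not c-command the reflexive — cannot bind it (Principle A).
— Omar's lawyer: subject of the clause headed by 'announced'; c-commands the reflexive but lies outside its binding domain — cannot bind it (Principle A).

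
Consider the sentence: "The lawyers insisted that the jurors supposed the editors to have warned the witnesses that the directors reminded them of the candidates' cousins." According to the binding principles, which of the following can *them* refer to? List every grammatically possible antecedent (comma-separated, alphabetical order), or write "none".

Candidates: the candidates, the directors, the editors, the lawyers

*them* is a pronoun; Principle B requires it to be free in its binding domain — the clause headed by 'reminded'.
— the candidates: possessor inside the second object DP of the clause headed by 'reminded'; is c-commanded by the pronoun; coreference would bind this R-expression — blocked (Principle C).
— the directors: subject of the clause headed by 'reminded'; c-commands the pronoun within its binding domain — blocked (Principle B).
— the editors: subject of the clause headed by 'warned'; c-commands the pronoun but lies outside its binding domain — allowed.
— the lawyers: subject of the matrix clause; c-commands the pronoun but lies outside its binding domain — allowed.

the editors, the lawyers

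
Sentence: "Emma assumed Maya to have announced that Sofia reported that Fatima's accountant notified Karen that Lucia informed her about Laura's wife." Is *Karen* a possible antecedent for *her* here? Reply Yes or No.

Yes

*her* is a pronoun; Principle B requires it to be free in its binding domain — the clause headed by 'informed'.
— Karen: object of the clause headed by 'notified'; c-commands the pronoun but lies outside its binding domain — allowed.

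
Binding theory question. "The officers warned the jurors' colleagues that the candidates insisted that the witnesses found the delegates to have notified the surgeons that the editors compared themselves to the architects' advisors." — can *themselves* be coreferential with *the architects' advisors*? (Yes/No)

*themselves* is a reflexive; Principle A requires it to be bound within its binding domain — the clause headed by 'compared'.
— the architects' advisors: second object of the clause headed by 'compared'; does not c-command the reflexive — cannot bind it (Principle A).

No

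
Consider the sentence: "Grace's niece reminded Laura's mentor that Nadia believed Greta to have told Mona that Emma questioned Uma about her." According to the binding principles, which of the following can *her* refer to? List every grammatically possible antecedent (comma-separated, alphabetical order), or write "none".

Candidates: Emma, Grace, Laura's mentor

Grace, Laura's mentor

*her* is a pronoun; Principle B requires it to be free in its binding domain — the clause headed by 'questioned'.
— Emma: subject of the clause headed by 'questioned'; c-commands the pronoun within its binding domain — blocked (Principle B).
— Grace: possessor inside the subject DP of the matrix clause; does not c-command the pronoun — Principle B does not apply; allowed.
— Laura's mentor: object of the matrix clause; c-commands the pronoun but lies outside its binding domain — allowed.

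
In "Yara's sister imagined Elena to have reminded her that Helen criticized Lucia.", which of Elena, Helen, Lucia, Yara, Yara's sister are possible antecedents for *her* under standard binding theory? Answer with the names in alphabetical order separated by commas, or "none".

*her* is a pronoun; Principle B requires it to be free in its binding domain — the clause headed by 'reminded'.
— Elena: subject of the clause headed by 'reminded'; c-commands the pronoun within its binding domain — blocked (Principle B).
— Helen: subject of the clause headed by 'criticized'; is c-commanded by the pronoun; coreference would bind this R-expression — blocked (Principle C).
— Lucia: object of the clause headed by 'criticized'; is c-commanded by the pronoun; coreference would bind this R-expression — blocked (Principle C).
— Yara: possessor inside the subject DP of the matrix clause; does not c-command the pronoun — Principle B does not apply; allowed.
— Yara's sister: subject of the matrix clause; c-commands the pronoun but lies outside its binding domain — allowed.

Yara, Yara's sister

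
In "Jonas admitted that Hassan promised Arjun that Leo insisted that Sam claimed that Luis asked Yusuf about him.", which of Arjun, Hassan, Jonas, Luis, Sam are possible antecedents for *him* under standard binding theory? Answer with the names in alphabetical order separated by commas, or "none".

Arjun, Hassan, Jonas, Sam

*him* is a pronoun; Principle B requires it to be free in its binding domain — the clause headed by 'asked'.
— Arjun: object of the clause headed by 'promised'; c-commands the pronoun but lies outside its binding domain — allowed.
— Hassan: subject of the clause headed by 'promised'; c-commands the pronoun but lies outside its binding domain — allowed.
— Jonas: subject of the matrix clause; c-commands the pronoun but lies outside its binding domain — allowed.
— Luis: subject of the clause headed by 'asked'; c-commands the pronoun within its binding domain — blocked (Principle B).
— Sam: subject of the clause headed by 'claimed'; c-commands the pronoun but lies outside its binding domain — allowed.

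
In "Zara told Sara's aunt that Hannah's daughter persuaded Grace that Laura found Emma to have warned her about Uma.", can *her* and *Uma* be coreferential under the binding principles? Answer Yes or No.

No

*Uma* is an R-expression; Principle C requires it to be free (not bound by any c-commanding expression).
— her: object of the clause headed by 'warned'; the pronoun c-commands the R-expression — coreference blocked (Principle C).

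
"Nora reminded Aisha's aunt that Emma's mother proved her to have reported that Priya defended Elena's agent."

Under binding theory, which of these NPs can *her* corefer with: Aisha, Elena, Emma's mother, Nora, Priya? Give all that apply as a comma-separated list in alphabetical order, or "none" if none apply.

*her* is a pronoun; Principle B requires it to be free in its binding domain — the clause headed by 'proved'.
— Aisha: possessor inside the object DP of the matrix clause; does not c-command the pronoun — Principle B does not apply; allowed.
— Elena: possessor inside the object DP of the clause headed by 'defended'; is c-commanded by the pronoun; coreference would bind this R-expression — blocked (Principle C).
— Emma's mother: subject of the clause headed by 'proved'; c-commands the pronoun within its binding domain — blocked (Principle B).
— Nora: subject of the matrix clause; c-commands the pronoun but lies outside its binding domain — allowed.
— Priya: subject of the clause headed by 'defended'; is c-commanded by the pronoun; coreference would bind this R-expression — blocked (Principle C).

Aisha, Nora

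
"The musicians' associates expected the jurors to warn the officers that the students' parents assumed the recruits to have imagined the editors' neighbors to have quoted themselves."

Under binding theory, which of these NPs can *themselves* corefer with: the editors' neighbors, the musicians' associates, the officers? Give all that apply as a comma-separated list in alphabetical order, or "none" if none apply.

*themselves* is a reflexive; Principle A requires it to be bound within its binding domain — the clause headed by 'quoted'.
— the editors' neighbors: subject of the clause headed by 'quoted'; c-commands the reflexive within its binding domain — allowed (Principle A).
— the musicians' associates: subject of the matrix clause; c-commands the reflexive but lies outside its binding domain — cannot bind it (Principle A).
— the officers: object of the clause headed by 'warn'; c-commands the reflexive but lies outside its binding domain — cannot bind it (Principle A).

the editors' neighbors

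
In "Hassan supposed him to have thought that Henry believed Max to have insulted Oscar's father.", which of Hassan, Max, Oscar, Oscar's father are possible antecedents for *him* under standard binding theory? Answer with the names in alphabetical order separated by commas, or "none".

none

*him* is a pronoun; Principle B requires it to be free in its binding domain — the matrix clause.
— Hassan: subject of the matrix clause; c-commands the pronoun within its binding domain — blocked (Principle B).
— Max: subject of the clause headed by 'insulted'; is c-commanded by the pronoun; coreference would bind this R-expression — blocked (Principle C).
— Oscar: possessor inside the object DP of the clause headed by 'insulted'; is c-commanded by the pronoun; coreference would bind this R-expression — blocked (Principle C).
— Oscar's father: object of the clause headed by 'insulted'; is c-commanded by the pronoun; coreference would bind this R-expression — blocked (Principle C).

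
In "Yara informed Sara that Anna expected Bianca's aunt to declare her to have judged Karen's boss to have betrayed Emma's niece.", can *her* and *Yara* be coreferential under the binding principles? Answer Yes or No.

*Yara* is an R-expression; Principle C requires it to be free (not bound by any c-commanding expression).
— her: subject of the clause headed by 'judged'; the pronoun does not c-command the R-expression — coreference allowed.

Yes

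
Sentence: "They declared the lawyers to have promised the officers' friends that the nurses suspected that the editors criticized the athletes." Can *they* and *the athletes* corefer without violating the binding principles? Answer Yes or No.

*the athletes* is an R-expression; Principle C requires it to be free (not bound by any c-commanding expression).
— they: subject of the matrix clause; the pronoun c-commands the R-expression — coreference blocked (Principle C).

No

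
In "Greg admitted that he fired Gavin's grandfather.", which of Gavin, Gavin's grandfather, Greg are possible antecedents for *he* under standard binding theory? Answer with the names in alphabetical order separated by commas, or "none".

*he* is a pronoun; Principle B requires it to be free in its binding domain — the clause headed by 'fired'.
— Gavin: possessor inside the object DP of the clause headed by 'fired'; is c-commanded by the pronoun; coreference would bind this R-expression — blocked (Principle C).
— Gavin's grandfather: object of the clause headed by 'fired'; is c-commanded by the pronoun; coreference would bind this R-expression — blocked (Principle C).
— Greg: subject of the matrix clause; c-commands the pronoun but lies outside its binding domain — allowed.

Greg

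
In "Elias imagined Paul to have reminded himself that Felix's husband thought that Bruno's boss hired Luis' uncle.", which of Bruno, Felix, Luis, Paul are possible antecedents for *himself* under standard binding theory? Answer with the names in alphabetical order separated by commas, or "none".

*himself* is a reflexive; Principle A requires it to be bound within its binding domain — the clause headed by 'reminded'.
— Bruno: possessor inside the subject DP of the clause headed by 'hired'; does not c-command the reflexive — cannot bind it (Principle A).
— Felix: possessor inside the subject DP of the clause headed by 'thought'; does not c-command the reflexive — cannot bind it (Principle A).
— Luis: possessor inside the object DP of the clause headed by 'hired'; does not c-command the reflexive — cannot bind it (Principle A).
— Paul: subject of the clause headed by 'reminded'; c-commands the reflexive within its binding domain — allowed (Principle A).

Paul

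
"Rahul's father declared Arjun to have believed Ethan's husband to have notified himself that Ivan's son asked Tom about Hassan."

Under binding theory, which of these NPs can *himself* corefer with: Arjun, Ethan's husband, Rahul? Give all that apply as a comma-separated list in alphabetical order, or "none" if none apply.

*himself* is a reflexive; Principle A requires it to be bound within its binding domain — the clause headed by 'notified'.
— Arjun: subject of the clause headed by 'believed'; c-commands the reflexive but lies outside its binding domain — cannot bind it (Principle A).
— Ethan's husband: subject of the clause headed by 'notified'; c-commands the reflexive within its binding domain — allowed (Principle A).
— Rahul: possessor inside the subject DP of the matrix clause; does not c-command the reflexive — cannot bind it (Principle A).

Ethan's husband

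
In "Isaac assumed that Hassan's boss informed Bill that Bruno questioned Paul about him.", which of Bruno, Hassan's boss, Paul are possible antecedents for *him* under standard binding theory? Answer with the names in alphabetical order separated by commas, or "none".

*him* is a pronoun; Principle B requires it to be free in its binding domain — the clause headed by 'questioned'.
— Bruno: subject of the clause headed by 'questioned'; c-commands the pronoun within its binding domain — blocked (Principle B).
— Hassan's boss: subject of the clause headed by 'informed'; c-commands the pronoun but lies outside its binding domain — allowed.
— Paul: object of the clause headed by 'questioned'; c-commands the pronoun within its binding domain — blocked (Principle B).

Hassan's boss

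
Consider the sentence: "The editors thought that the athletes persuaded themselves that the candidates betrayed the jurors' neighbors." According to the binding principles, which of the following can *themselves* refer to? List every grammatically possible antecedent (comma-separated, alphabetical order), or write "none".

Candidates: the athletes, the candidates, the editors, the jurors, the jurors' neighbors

the athletes

*themselves* is a reflexive; Principle A requires it to be bound within its binding domain — the clause headed by 'persuaded'.
— the athletes: subject of the clause headed by 'persuaded'; c-commands the reflexive within its binding domain — allowed (Principle A).
— the candidates: subject of the clause headed by 'betrayed'; does not c-command the reflexive — cannot bind it (Principle A).
— the editors: subject of the matrix clause; c-commands the reflexive but lies outside its binding domain — cannot bind it (Principle A).
— the jurors: possessor inside the object DP of the clause headed by 'betrayed'; does not c-command the reflexive — cannot bind it (Principle A).
— the jurors' neighbors: object of the clause headed by 'betrayed'; does not c-command the reflexive — cannot bind it (Principle A).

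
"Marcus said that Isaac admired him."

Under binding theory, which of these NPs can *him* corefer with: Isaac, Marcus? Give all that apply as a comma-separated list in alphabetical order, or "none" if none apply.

Marcus

*him* is a pronoun; Principle B requires it to be free in its binding domain — the clause headed by 'admired'.
— Isaac: subject of the clause headed by 'admired'; c-commands the pronoun within its binding domain — blocked (Principle B).
— Marcus: subject of the matrix clause; c-commands the pronoun but lies outside its binding domain — allowed.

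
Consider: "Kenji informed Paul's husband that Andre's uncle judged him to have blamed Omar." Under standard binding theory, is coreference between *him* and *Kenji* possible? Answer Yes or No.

*Kenji* is an R-expression; Principle C requires it to be free (not bound by any c-commanding expression).
— him: subject of the clause headed by 'blamed'; the pronoun does not c-command the R-expression — coreference allowed.

Yes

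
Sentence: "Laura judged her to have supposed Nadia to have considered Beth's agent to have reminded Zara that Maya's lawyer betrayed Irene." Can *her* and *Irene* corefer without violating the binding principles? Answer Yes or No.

No

*Irene* is an R-expression; Principle C requires it to be free (not bound by any c-commanding expression).
— her: subject of the clause headed by 'supposed'; the pronoun c-commands the R-expression — coreference blocked (Principle C).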